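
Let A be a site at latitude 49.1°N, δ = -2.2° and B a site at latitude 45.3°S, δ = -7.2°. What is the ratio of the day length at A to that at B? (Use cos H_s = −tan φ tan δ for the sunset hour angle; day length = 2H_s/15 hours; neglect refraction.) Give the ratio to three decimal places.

A: H_s = arccos(−tan 49.1° · tan -2.2°) = 87.46°, so 2H_s/15 = 11.6613 h.
B: H_s = arccos(−tan -45.3° · tan -7.2°) = 97.33°, so 2H_s/15 = 12.9773 h.
Ratio A/B = 11.6613 / 12.9773 = 0.8986.

0.899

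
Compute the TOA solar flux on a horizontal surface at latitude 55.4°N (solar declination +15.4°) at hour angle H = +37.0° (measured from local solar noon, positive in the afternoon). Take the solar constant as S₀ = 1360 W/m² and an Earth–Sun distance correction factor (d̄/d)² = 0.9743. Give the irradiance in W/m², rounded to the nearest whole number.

869 W/m²

cos θ_z = sin(55.4°) sin(15.4°) + cos(55.4°) cos(15.4°) cos(37.00°) = 0.2186 + 0.4372 = 0.6558.
Top-of-atmosphere irradiance = S₀ (d̄/d)² cos θ_z = 1360 × 0.9743 × 0.6558 = 868.97 W/m².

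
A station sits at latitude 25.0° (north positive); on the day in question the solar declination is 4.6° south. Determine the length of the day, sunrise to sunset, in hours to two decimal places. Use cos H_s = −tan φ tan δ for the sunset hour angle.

11.71 hours

−tan φ tan δ = −(0.4663)(-0.0805) = 0.0375; H_s = arccos(0.0375) = 87.85°.
Day length = 2 H_s / 15° h⁻¹ = 175.70° / 15 = 11.713 h.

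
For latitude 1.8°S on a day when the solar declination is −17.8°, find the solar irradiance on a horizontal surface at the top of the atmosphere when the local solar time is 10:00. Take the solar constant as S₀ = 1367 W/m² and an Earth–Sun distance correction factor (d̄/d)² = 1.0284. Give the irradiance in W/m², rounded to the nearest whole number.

Hour angle H = 15° × (10 − 12) = -30.00°.
cos θ_z = sin φ sin δ + cos φ cos δ cos H = (-0.0314)(-0.3057) + (0.9995)(0.9521)(0.8660) = 0.8337.
Top-of-atmosphere irradiance = S₀ (d̄/d)² cos θ_z = 1367 × 1.0284 × 0.8337 = 1172.03 W/m².

1172 W/m²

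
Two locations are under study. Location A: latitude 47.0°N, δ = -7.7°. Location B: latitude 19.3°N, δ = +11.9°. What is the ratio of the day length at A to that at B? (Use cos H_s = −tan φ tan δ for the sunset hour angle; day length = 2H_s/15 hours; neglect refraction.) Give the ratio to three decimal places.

0.867

A: H_s = arccos(−tan 47.0° · tan -7.7°) = 81.66°, so 2H_s/15 = 10.8880 h.
B: H_s = arccos(−tan 19.3° · tan 11.9°) = 94.23°, so 2H_s/15 = 12.5640 h.
Ratio A/B = 10.8880 / 12.5640 = 0.8666.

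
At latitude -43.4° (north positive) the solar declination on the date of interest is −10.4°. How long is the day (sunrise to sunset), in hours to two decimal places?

13.33 hours

−tan φ tan δ = −(-0.9457)(-0.1835) = -0.1735; H_s = arccos(-0.1735) = 99.99°.
Day length = 2 H_s / 15° h⁻¹ = 199.98° / 15 = 13.332 h.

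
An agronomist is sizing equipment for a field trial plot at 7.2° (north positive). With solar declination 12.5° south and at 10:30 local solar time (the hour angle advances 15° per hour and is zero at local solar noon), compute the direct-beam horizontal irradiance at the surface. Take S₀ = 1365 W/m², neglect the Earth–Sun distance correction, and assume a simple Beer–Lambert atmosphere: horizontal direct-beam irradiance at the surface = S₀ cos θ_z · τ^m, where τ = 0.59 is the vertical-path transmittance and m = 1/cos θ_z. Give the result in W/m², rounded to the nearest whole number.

Hour angle H = 15° × (10.5 − 12) = -22.50°.
cos θ_z = sin(7.2°) sin(-12.5°) + cos(7.2°) cos(-12.5°) cos(-22.50°) = -0.0271 + 0.8949 = 0.8678.
Air mass m = 1/cos θ_z = 1/0.8678 = 1.152; τ^m = 0.59^1.152 = 0.5445.
Surface direct beam = 1365 × 0.8678 × 0.5445 = 644.99 W/m².

645 W/m²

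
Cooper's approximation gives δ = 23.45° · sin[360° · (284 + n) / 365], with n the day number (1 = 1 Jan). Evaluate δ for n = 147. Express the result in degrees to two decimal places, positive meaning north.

360 × (284 + 147) / 365 = 425.096°; sin(425.096°) = 0.9070.
δ = 23.45 × 0.9070 = 21.269° ≈ +21.27°.

+21.27°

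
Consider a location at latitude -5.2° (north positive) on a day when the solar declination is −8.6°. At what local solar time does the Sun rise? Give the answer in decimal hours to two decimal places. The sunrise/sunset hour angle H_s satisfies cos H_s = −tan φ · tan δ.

5.95 h

−tan φ tan δ = −(-0.0910)(-0.1512) = -0.0138; H_s = arccos(-0.0138) = 90.79°.
Sunrise is at 12 − H_s/15 = 12 − 6.053 = 5.947 h local solar time.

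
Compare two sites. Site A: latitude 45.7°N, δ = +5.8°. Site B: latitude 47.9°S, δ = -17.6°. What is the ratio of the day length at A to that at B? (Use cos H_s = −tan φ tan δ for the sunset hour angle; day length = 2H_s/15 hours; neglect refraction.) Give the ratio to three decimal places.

0.868

A: H_s = arccos(−tan 45.7° · tan 5.8°) = 95.97°, so 2H_s/15 = 12.7960 h.
B: H_s = arccos(−tan -47.9° · tan -17.6°) = 110.55°, so 2H_s/15 = 14.7400 h.
Ratio A/B = 12.7960 / 14.7400 = 0.8681.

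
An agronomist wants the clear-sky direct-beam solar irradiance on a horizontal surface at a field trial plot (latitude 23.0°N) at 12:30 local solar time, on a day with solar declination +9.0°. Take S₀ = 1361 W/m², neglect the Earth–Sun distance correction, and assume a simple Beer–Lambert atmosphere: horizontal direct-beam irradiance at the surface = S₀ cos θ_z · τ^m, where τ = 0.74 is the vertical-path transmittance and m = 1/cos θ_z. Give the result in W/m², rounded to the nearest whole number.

Hour angle H = 15° × (12.5 − 12) = 7.50°.
cos θ_z = sin(23.0°) sin(9.0°) + cos(23.0°) cos(9.0°) cos(7.50°) = 0.0611 + 0.9014 = 0.9625.
Air mass m = 1/cos θ_z = 1/0.9625 = 1.039; τ^m = 0.74^1.039 = 0.7314.
Surface direct beam = 1361 × 0.9625 × 0.7314 = 958.11 W/m².

958 W/m²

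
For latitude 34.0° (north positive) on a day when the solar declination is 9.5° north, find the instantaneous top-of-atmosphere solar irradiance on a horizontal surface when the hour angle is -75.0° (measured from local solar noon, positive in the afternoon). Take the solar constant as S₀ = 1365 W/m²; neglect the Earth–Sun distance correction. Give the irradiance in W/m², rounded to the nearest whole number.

cos θ_z = sin φ sin δ + cos φ cos δ cos H = (0.5592)(0.1650) + (0.8290)(0.9863)(0.2588) = 0.3039.
Top-of-atmosphere irradiance = S₀ cos θ_z = 1365 × 0.3039 = 414.82 W/m².

415 W/m²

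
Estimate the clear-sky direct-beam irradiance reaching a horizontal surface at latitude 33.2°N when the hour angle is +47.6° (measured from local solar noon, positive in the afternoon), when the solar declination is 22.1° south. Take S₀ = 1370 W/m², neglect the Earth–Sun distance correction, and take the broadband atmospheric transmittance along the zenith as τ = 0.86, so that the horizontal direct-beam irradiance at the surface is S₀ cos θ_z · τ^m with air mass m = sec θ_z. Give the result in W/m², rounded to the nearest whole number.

cos θ_z = sin(33.2°) sin(-22.1°) + cos(33.2°) cos(-22.1°) cos(47.60°) = -0.2060 + 0.5228 = 0.3168.
Air mass m = 1/cos θ_z = 1/0.3168 = 3.157; τ^m = 0.86^3.157 = 0.6212.
Surface direct beam = 1370 × 0.3168 × 0.6212 = 269.61 W/m².

270 W/m²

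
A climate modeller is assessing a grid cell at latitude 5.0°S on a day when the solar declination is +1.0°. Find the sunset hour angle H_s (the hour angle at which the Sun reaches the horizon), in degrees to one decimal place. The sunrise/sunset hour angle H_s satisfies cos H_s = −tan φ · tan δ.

89.9°

The sunset hour angle satisfies cos H_s = −tan φ tan δ = 0.0015, giving H_s = 89.91°.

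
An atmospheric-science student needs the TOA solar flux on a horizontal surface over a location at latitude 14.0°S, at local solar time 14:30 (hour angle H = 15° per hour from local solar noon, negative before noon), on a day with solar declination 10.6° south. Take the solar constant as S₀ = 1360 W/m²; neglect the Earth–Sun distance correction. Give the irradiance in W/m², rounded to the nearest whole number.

Hour angle H = 15° × (14.5 − 12) = 37.50°.
cos θ_z = sin φ sin δ + cos φ cos δ cos H = (-0.2419)(-0.1840) + (0.9703)(0.9829)(0.7934) = 0.8012.
Top-of-atmosphere irradiance = S₀ cos θ_z = 1360 × 0.8012 = 1089.63 W/m².

1090 W/m²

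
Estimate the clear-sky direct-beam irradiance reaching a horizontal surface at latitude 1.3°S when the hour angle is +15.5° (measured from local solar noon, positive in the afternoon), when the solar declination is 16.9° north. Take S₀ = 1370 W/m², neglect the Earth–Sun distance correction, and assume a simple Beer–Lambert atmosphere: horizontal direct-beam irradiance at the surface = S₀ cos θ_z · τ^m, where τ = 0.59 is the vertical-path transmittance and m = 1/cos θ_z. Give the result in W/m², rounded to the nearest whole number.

704 W/m²

cos θ_z = sin φ sin δ + cos φ cos δ cos H = (-0.0227)(0.2907) + (0.9997)(0.9568)(0.9636) = 0.9151.
Air mass m = 1/cos θ_z = 1/0.9151 = 1.093; τ^m = 0.59^1.093 = 0.5617.
Surface direct beam = 1370 × 0.9151 × 0.5617 = 704.20 W/m².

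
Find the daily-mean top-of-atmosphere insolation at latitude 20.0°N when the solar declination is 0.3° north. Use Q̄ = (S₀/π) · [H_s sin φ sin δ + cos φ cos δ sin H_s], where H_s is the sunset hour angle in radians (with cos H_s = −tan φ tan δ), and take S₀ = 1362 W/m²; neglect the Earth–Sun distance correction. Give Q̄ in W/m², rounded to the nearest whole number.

409 W/m²

The sunset hour angle satisfies cos H_s = −tan φ tan δ = -0.0019, giving H_s = 90.11°. In radians, H_s = 1.5727.
H_s sin φ sin δ = 1.5727 × 0.3420 × 0.0052 = 0.0028.
cos φ cos δ sin H_s = 0.9397 × 1.0000 × 1.0000 = 0.9397.
Q̄ = (1362/π) × (0.0028 + 0.9397) = 433.54 × 0.9425 = 408.61 W/m².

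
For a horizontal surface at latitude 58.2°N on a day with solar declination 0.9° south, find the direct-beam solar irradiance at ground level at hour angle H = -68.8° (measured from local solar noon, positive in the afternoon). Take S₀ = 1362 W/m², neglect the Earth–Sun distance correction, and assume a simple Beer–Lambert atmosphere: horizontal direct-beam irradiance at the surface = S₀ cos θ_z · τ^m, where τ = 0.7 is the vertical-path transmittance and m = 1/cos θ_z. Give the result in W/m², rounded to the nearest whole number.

cos θ_z = sin φ sin δ + cos φ cos δ cos H = (0.8499)(-0.0157) + (0.5270)(0.9999)(0.3616) = 0.1772.
Air mass m = 1/cos θ_z = 1/0.1772 = 5.643; τ^m = 0.7^5.643 = 0.1336.
Surface direct beam = 1362 × 0.1772 × 0.1336 = 32.24 W/m².

32 W/m²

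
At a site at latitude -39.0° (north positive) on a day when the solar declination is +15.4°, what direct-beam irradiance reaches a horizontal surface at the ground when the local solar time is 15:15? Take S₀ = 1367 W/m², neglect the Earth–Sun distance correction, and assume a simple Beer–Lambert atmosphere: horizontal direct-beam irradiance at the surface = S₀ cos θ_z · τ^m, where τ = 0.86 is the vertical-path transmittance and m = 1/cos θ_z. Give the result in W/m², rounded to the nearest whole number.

282 W/m²

Hour angle H = 15° × (15.25 − 12) = 48.75°.
With φ = -39.0°, δ = 15.4°, H = 48.75°: sin φ sin δ = -0.1671, cos φ cos δ cos H = 0.4940, so cos θ_z = 0.3269.
Air mass m = 1/cos θ_z = 1/0.3269 = 3.059; τ^m = 0.86^3.059 = 0.6304.
Surface direct beam = 1367 × 0.3269 × 0.6304 = 281.71 W/m².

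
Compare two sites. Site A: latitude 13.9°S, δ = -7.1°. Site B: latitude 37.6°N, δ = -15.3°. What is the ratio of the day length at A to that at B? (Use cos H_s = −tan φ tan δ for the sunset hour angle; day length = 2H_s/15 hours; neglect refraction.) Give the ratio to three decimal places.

A: H_s = arccos(−tan -13.9° · tan -7.1°) = 91.77°, so 2H_s/15 = 12.2360 h.
B: H_s = arccos(−tan 37.6° · tan -15.3°) = 77.84°, so 2H_s/15 = 10.3787 h.
Ratio A/B = 12.2360 / 10.3787 = 1.1790.

1.179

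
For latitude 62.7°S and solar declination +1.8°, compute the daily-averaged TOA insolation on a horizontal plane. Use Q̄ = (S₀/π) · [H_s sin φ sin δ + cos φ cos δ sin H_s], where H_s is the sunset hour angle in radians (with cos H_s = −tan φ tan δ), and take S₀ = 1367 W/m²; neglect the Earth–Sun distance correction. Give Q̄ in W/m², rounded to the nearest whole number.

cos H_s = −tan(-62.7°) · tan(1.8°) = 0.0609, so H_s = arccos(0.0609) = 86.51°. In radians, H_s = 1.5099.
H_s sin φ sin δ = 1.5099 × -0.8886 × 0.0314 = -0.0421.
cos φ cos δ sin H_s = 0.4586 × 0.9995 × 0.9981 = 0.4575.
Q̄ = (1367/π) × (-0.0421 + 0.4575) = 435.13 × 0.4154 = 180.75 W/m².

181 W/m²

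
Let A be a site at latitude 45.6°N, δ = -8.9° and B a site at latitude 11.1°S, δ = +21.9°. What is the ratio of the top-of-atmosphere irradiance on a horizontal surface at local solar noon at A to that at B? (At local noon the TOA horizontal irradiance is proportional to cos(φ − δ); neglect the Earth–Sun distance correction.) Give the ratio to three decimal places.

A: cos θ_z = cos(45.6° − (-8.9°)) = 0.5807.
B: cos θ_z = cos(-11.1° − (21.9°)) = 0.8387.
Ratio A/B = 0.5807 / 0.8387 = 0.6924.

0.692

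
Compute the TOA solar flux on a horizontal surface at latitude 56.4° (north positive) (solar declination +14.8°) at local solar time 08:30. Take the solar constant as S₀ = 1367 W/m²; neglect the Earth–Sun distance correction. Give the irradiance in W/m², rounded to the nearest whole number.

Hour angle H = 15° × (8.5 − 12) = -52.50°.
cos θ_z = sin φ sin δ + cos φ cos δ cos H = (0.8329)(0.2554) + (0.5534)(0.9668)(0.6088) = 0.5384.
Top-of-atmosphere irradiance = S₀ cos θ_z = 1367 × 0.5384 = 735.99 W/m².

736 W/m²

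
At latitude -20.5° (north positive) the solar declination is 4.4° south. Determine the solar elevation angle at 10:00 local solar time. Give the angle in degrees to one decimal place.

56.7°

Hour angle H = 15° × (10 − 12) = -30.00°.
With φ = -20.5°, δ = -4.4°, H = -30.00°: sin φ sin δ = 0.0269, cos φ cos δ cos H = 0.8088, so cos θ_z = 0.8357.
θ_z = arccos(0.8357) = 33.31°, so the elevation is 90° − 33.31° = 56.69°.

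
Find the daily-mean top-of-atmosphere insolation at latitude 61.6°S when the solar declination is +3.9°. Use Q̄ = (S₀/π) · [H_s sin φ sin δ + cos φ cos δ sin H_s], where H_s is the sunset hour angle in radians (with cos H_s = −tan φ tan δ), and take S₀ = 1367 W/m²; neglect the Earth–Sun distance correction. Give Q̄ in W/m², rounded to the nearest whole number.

167 W/m²

The sunset hour angle satisfies cos H_s = −tan φ tan δ = 0.1261, giving H_s = 82.76°. In radians, H_s = 1.4444.
H_s sin φ sin δ = 1.4444 × -0.8796 × 0.0680 = -0.0864.
cos φ cos δ sin H_s = 0.4756 × 0.9977 × 0.9920 = 0.4707.
Q̄ = (1367/π) × (-0.0864 + 0.4707) = 435.13 × 0.3843 = 167.22 W/m².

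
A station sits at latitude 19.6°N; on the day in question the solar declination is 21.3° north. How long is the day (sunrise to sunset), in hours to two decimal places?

The sunset hour angle satisfies cos H_s = −tan φ tan δ = -0.1388, giving H_s = 97.98°.
Day length = 2 H_s / 15° h⁻¹ = 195.96° / 15 = 13.064 h.

13.06 hours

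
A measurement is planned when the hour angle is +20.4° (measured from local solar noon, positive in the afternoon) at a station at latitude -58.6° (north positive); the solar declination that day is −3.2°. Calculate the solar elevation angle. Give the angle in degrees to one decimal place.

cos θ_z = sin(-58.6°) sin(-3.2°) + cos(-58.6°) cos(-3.2°) cos(20.40°) = 0.0476 + 0.4876 = 0.5352.
θ_z = arccos(0.5352) = 57.64°, so the elevation is 90° − 57.64° = 32.36°.

32.4°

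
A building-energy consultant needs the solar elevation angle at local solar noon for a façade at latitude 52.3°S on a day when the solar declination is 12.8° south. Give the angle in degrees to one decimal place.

50.5°

At local solar noon the hour angle is zero, so the elevation is 90° − |φ − δ| = 90° − |-52.3° − (-12.8°)| = 90° − 39.5° = 50.5°.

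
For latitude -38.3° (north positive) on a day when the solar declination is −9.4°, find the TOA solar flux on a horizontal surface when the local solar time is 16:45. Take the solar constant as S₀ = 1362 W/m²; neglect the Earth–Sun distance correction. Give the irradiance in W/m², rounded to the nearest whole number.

Hour angle H = 15° × (16.75 − 12) = 71.25°.
cos θ_z = sin(-38.3°) sin(-9.4°) + cos(-38.3°) cos(-9.4°) cos(71.25°) = 0.1012 + 0.2489 = 0.3501.
Top-of-atmosphere irradiance = S₀ cos θ_z = 1362 × 0.3501 = 476.84 W/m².

477 W/m²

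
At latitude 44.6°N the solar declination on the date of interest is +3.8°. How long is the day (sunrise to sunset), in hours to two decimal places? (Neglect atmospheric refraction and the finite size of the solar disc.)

−tan φ tan δ = −(0.9861)(0.0664) = -0.0655; H_s = arccos(-0.0655) = 93.76°.
Day length = 2 H_s / 15° h⁻¹ = 187.52° / 15 = 12.501 h.

12.50 hours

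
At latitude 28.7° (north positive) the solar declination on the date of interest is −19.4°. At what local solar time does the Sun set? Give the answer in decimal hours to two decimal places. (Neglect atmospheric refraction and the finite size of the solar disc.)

cos H_s = −tan(28.7°) · tan(-19.4°) = 0.1928, so H_s = arccos(0.1928) = 78.88°.
Sunset is at 12 + H_s/15 = 12 + 5.259 = 17.259 h local solar time.

17.26 h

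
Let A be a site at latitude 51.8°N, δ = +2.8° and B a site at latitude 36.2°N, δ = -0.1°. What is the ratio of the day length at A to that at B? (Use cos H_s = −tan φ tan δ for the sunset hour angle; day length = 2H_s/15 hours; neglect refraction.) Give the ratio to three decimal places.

A: H_s = arccos(−tan 51.8° · tan 2.8°) = 93.56°, so 2H_s/15 = 12.4747 h.
B: H_s = arccos(−tan 36.2° · tan -0.1°) = 89.93°, so 2H_s/15 = 11.9907 h.
Ratio A/B = 12.4747 / 11.9907 = 1.0404.

1.040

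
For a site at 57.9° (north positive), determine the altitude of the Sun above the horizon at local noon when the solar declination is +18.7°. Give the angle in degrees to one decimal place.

50.8°

At local solar noon the hour angle is zero, so the elevation is 90° − |φ − δ| = 90° − |57.9° − (18.7°)| = 90° − 39.2° = 50.8°.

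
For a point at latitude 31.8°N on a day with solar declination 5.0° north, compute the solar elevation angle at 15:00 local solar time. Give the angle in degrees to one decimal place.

40.1°

Hour angle H = 15° × (15 − 12) = 45.00°.
With φ = 31.8°, δ = 5.0°, H = 45.00°: sin φ sin δ = 0.0459, cos φ cos δ cos H = 0.5987, so cos θ_z = 0.6446.
θ_z = arccos(0.6446) = 49.86°, so the elevation is 90° − 49.86° = 40.14°.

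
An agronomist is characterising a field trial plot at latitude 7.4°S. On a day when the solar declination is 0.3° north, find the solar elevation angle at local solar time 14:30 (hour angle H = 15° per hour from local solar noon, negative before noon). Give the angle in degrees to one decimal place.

51.8°

Hour angle H = 15° × (14.5 − 12) = 37.50°.
cos θ_z = sin(-7.4°) sin(0.3°) + cos(-7.4°) cos(0.3°) cos(37.50°) = -0.0007 + 0.7867 = 0.7860.
θ_z = arccos(0.7860) = 38.19°, so the elevation is 90° − 38.19° = 51.81°.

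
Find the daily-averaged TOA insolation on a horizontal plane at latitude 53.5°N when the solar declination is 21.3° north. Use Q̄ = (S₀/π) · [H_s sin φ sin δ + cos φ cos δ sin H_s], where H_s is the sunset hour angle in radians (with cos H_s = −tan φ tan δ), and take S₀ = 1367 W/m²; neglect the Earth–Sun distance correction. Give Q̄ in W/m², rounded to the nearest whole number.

−tan φ tan δ = −(1.3514)(0.3899) = -0.5269; H_s = arccos(-0.5269) = 121.80°. In radians, H_s = 2.1258.
H_s sin φ sin δ = 2.1258 × 0.8039 × 0.3633 = 0.6209.
cos φ cos δ sin H_s = 0.5948 × 0.9317 × 0.8499 = 0.4710.
Q̄ = (1367/π) × (0.6209 + 0.4710) = 435.13 × 1.0919 = 475.12 W/m².

475 W/m²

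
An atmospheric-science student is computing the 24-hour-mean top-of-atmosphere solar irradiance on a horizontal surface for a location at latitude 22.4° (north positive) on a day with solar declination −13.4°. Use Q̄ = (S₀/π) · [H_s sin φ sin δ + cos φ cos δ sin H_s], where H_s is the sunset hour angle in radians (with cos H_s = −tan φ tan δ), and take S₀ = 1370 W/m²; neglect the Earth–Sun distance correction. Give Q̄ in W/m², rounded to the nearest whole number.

334 W/m²

The sunset hour angle satisfies cos H_s = −tan φ tan δ = 0.0982, giving H_s = 84.36°. In radians, H_s = 1.4724.
H_s sin φ sin δ = 1.4724 × 0.3811 × -0.2317 = -0.1300.
cos φ cos δ sin H_s = 0.9245 × 0.9728 × 0.9952 = 0.8950.
Q̄ = (1370/π) × (-0.1300 + 0.8950) = 436.08 × 0.7650 = 333.60 W/m².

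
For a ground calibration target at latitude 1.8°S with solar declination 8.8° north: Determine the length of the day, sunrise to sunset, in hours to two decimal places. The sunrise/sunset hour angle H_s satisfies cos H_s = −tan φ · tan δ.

−tan φ tan δ = −(-0.0314)(0.1548) = 0.0049; H_s = arccos(0.0049) = 89.72°.
Day length = 2 H_s / 15° h⁻¹ = 179.44° / 15 = 11.963 h.

11.96 hours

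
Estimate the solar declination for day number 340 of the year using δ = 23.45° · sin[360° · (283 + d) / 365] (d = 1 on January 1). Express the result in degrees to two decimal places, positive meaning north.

-22.59°

360 × (283 + 340) / 365 = 614.466°; sin(614.466°) = -0.9635.
δ = 23.45 × -0.9635 = -22.594° ≈ -22.59°.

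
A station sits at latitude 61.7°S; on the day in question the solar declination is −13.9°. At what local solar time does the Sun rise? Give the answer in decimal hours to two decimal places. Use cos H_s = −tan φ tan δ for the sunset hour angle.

4.18 h

The sunset hour angle satisfies cos H_s = −tan φ tan δ = -0.4596, giving H_s = 117.36°.
Sunrise is at 12 − H_s/15 = 12 − 7.824 = 4.176 h local solar time.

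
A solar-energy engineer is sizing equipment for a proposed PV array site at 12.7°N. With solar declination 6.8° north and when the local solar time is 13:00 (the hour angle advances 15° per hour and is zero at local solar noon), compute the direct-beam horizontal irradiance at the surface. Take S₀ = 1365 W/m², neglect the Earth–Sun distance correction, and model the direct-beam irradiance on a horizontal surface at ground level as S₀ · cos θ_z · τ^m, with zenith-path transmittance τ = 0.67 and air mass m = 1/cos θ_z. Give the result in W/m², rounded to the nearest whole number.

866 W/m²

Hour angle H = 15° × (13 − 12) = 15.00°.
cos θ_z = sin(12.7°) sin(6.8°) + cos(12.7°) cos(6.8°) cos(15.00°) = 0.0260 + 0.9357 = 0.9617.
Air mass m = 1/cos θ_z = 1/0.9617 = 1.040; τ^m = 0.67^1.040 = 0.6594.
Surface direct beam = 1365 × 0.9617 × 0.6594 = 865.61 W/m².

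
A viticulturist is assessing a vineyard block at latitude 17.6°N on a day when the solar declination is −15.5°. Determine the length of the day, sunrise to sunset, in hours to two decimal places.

11.33 hours

The sunset hour angle satisfies cos H_s = −tan φ tan δ = 0.0880, giving H_s = 84.95°.
Day length = 2 H_s / 15° h⁻¹ = 169.90° / 15 = 11.327 h.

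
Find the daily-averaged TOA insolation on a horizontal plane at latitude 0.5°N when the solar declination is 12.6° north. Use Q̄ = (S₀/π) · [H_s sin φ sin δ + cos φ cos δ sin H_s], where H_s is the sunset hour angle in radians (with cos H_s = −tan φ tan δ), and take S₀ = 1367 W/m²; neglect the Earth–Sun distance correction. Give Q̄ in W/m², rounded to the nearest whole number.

426 W/m²

cos H_s = −tan(0.5°) · tan(12.6°) = -0.0020, so H_s = arccos(-0.0020) = 90.11°. In radians, H_s = 1.5727.
H_s sin φ sin δ = 1.5727 × 0.0087 × 0.2181 = 0.0030.
cos φ cos δ sin H_s = 1.0000 × 0.9759 × 1.0000 = 0.9759.
Q̄ = (1367/π) × (0.0030 + 0.9759) = 435.13 × 0.9789 = 425.95 W/m².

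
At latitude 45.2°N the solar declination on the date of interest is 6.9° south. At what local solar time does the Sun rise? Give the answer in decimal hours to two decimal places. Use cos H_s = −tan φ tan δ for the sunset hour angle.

−tan φ tan δ = −(1.0070)(-0.1210) = 0.1218; H_s = arccos(0.1218) = 83.00°.
Sunrise is at 12 − H_s/15 = 12 − 5.533 = 6.467 h local solar time.

6.47 h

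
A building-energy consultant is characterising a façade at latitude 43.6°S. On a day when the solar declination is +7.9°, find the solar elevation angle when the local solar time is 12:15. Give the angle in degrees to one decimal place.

Hour angle H = 15° × (12.25 − 12) = 3.75°.
cos θ_z = sin φ sin δ + cos φ cos δ cos H = (-0.6896)(0.1374) + (0.7242)(0.9905)(0.9979) = 0.6211.
θ_z = arccos(0.6211) = 51.60°, so the elevation is 90° − 51.60° = 38.40°.

38.4°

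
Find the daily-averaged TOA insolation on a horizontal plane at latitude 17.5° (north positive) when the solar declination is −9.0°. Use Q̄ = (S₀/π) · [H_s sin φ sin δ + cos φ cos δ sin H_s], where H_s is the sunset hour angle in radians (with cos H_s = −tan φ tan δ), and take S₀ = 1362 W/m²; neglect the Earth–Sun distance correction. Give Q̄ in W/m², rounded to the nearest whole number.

377 W/m²

cos H_s = −tan(17.5°) · tan(-9.0°) = 0.0499, so H_s = arccos(0.0499) = 87.14°. In radians, H_s = 1.5209.
H_s sin φ sin δ = 1.5209 × 0.3007 × -0.1564 = -0.0715.
cos φ cos δ sin H_s = 0.9537 × 0.9877 × 0.9988 = 0.9408.
Q̄ = (1362/π) × (-0.0715 + 0.9408) = 433.54 × 0.8693 = 376.88 W/m².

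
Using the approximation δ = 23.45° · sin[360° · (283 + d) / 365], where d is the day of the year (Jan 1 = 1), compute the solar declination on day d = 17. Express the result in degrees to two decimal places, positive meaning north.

360 × (283 + 17) / 365 = 295.890°; sin(295.890°) = -0.8996.
δ = 23.45 × -0.8996 = -21.096° ≈ -21.10°.

-21.10°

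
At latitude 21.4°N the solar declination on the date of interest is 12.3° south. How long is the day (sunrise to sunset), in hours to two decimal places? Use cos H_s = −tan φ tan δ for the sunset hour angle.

cos H_s = −tan(21.4°) · tan(-12.3°) = 0.0854, so H_s = arccos(0.0854) = 85.10°.
Day length = 2 H_s / 15° h⁻¹ = 170.20° / 15 = 11.347 h.

11.35 hours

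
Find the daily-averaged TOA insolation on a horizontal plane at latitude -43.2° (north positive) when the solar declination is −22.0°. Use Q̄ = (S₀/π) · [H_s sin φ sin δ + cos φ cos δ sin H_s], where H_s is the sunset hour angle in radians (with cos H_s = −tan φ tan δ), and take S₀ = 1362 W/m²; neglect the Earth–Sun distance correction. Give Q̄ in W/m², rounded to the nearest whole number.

cos H_s = −tan(-43.2°) · tan(-22.0°) = -0.3794, so H_s = arccos(-0.3794) = 112.30°. In radians, H_s = 1.9600.
H_s sin φ sin δ = 1.9600 × -0.6845 × -0.3746 = 0.5026.
cos φ cos δ sin H_s = 0.7290 × 0.9272 × 0.9252 = 0.6254.
Q̄ = (1362/π) × (0.5026 + 0.6254) = 433.54 × 1.1280 = 489.03 W/m².

489 W/m²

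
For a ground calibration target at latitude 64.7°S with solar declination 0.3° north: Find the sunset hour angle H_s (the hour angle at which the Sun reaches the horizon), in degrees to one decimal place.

The sunset hour angle satisfies cos H_s = −tan φ tan δ = 0.0111, giving H_s = 89.36°.

89.4°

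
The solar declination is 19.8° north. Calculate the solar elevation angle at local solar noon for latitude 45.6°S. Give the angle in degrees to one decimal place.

At local solar noon the hour angle is zero, so the elevation is 90° − |φ − δ| = 90° − |-45.6° − (19.8°)| = 90° − 65.4° = 24.6°.

24.6°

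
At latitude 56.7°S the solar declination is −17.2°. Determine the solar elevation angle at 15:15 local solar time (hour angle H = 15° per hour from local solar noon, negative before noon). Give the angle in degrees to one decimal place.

Hour angle H = 15° × (15.25 − 12) = 48.75°.
With φ = -56.7°, δ = -17.2°, H = 48.75°: sin φ sin δ = 0.2472, cos φ cos δ cos H = 0.3458, so cos θ_z = 0.5930.
θ_z = arccos(0.5930) = 53.63°, so the elevation is 90° − 53.63° = 36.37°.

36.4°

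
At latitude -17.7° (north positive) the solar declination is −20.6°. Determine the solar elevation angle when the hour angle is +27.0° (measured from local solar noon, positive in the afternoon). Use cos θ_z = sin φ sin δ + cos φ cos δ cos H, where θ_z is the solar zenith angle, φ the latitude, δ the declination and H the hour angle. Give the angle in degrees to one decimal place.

cos θ_z = sin(-17.7°) sin(-20.6°) + cos(-17.7°) cos(-20.6°) cos(27.00°) = 0.1070 + 0.7946 = 0.9016.
θ_z = arccos(0.9016) = 25.63°, so the elevation is 90° − 25.63° = 64.37°.

64.4°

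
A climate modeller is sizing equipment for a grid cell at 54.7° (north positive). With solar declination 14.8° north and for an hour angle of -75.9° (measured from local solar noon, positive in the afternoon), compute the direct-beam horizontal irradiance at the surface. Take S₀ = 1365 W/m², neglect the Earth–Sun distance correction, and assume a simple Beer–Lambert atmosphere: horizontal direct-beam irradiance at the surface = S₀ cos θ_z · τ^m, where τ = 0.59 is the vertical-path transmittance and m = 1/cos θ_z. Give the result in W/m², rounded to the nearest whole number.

102 W/m²

With φ = 54.7°, δ = 14.8°, H = -75.90°: sin φ sin δ = 0.2085, cos φ cos δ cos H = 0.1361, so cos θ_z = 0.3446.
Air mass m = 1/cos θ_z = 1/0.3446 = 2.902; τ^m = 0.59^2.902 = 0.2163.
Surface direct beam = 1365 × 0.3446 × 0.2163 = 101.74 W/m².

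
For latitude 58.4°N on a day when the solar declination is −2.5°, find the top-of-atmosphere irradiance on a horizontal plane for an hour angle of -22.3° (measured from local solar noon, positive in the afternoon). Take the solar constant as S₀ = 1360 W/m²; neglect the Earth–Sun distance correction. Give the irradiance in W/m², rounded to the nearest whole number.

608 W/m²

With φ = 58.4°, δ = -2.5°, H = -22.30°: sin φ sin δ = -0.0372, cos φ cos δ cos H = 0.4843, so cos θ_z = 0.4471.
Top-of-atmosphere irradiance = S₀ cos θ_z = 1360 × 0.4471 = 608.06 W/m².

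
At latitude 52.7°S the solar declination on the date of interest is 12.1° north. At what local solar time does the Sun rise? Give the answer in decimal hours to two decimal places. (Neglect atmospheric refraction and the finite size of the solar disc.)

−tan φ tan δ = −(-1.3127)(0.2144) = 0.2814; H_s = arccos(0.2814) = 73.66°.
Sunrise is at 12 − H_s/15 = 12 − 4.911 = 7.089 h local solar time.

7.09 h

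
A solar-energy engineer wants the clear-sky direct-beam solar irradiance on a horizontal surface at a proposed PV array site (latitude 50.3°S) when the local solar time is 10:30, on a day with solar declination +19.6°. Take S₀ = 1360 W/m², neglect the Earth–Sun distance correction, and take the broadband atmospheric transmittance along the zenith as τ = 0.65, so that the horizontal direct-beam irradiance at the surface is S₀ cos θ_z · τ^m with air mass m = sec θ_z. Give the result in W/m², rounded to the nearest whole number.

Hour angle H = 15° × (10.5 − 12) = -22.50°.
cos θ_z = sin(-50.3°) sin(19.6°) + cos(-50.3°) cos(19.6°) cos(-22.50°) = -0.2581 + 0.5560 = 0.2979.
Air mass m = 1/cos θ_z = 1/0.2979 = 3.357; τ^m = 0.65^3.357 = 0.2355.
Surface direct beam = 1360 × 0.2979 × 0.2355 = 95.41 W/m².

95 W/m²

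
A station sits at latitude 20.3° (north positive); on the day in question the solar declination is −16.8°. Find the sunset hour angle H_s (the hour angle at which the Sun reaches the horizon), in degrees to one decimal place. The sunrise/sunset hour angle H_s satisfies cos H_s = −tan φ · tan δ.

cos H_s = −tan(20.3°) · tan(-16.8°) = 0.1117, so H_s = arccos(0.1117) = 83.59°.

83.6°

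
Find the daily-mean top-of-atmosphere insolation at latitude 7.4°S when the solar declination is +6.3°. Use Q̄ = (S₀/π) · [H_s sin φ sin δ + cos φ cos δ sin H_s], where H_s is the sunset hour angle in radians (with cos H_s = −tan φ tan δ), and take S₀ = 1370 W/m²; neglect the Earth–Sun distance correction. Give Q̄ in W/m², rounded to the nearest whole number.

The sunset hour angle satisfies cos H_s = −tan φ tan δ = 0.0143, giving H_s = 89.18°. In radians, H_s = 1.5565.
H_s sin φ sin δ = 1.5565 × -0.1288 × 0.1097 = -0.0220.
cos φ cos δ sin H_s = 0.9917 × 0.9940 × 0.9999 = 0.9857.
Q̄ = (1370/π) × (-0.0220 + 0.9857) = 436.08 × 0.9637 = 420.25 W/m².

420 W/m²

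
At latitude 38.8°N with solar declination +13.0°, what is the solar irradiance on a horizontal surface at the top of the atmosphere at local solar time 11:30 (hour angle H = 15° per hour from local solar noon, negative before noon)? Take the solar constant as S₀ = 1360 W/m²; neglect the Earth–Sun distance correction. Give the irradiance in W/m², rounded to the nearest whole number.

1216 W/m²

Hour angle H = 15° × (11.5 − 12) = -7.50°.
cos θ_z = sin(38.8°) sin(13.0°) + cos(38.8°) cos(13.0°) cos(-7.50°) = 0.1410 + 0.7529 = 0.8939.
Top-of-atmosphere irradiance = S₀ cos θ_z = 1360 × 0.8939 = 1215.70 W/m².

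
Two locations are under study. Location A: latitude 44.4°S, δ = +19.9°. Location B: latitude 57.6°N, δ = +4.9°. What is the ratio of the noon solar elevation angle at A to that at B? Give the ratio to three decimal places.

0.689

A: 90° − |-44.4 − (19.9)| = 25.70°.
B: 90° − |57.6 − (4.9)| = 37.30°.
Ratio A/B = 25.7000 / 37.3000 = 0.6890.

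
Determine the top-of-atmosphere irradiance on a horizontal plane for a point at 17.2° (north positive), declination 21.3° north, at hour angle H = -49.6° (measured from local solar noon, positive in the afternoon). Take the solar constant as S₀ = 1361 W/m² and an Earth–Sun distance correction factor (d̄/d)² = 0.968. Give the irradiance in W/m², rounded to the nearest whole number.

cos θ_z = sin(17.2°) sin(21.3°) + cos(17.2°) cos(21.3°) cos(-49.60°) = 0.1074 + 0.5768 = 0.6842.
Top-of-atmosphere irradiance = S₀ (d̄/d)² cos θ_z = 1361 × 0.968 × 0.6842 = 901.40 W/m².

901 W/m²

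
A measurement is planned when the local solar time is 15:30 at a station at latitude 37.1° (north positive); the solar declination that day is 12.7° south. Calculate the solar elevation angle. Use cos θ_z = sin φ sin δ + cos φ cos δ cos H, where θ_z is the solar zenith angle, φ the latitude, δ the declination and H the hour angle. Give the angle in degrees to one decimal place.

Hour angle H = 15° × (15.5 − 12) = 52.50°.
With φ = 37.1°, δ = -12.7°, H = 52.50°: sin φ sin δ = -0.1326, cos φ cos δ cos H = 0.4737, so cos θ_z = 0.3411.
θ_z = arccos(0.3411) = 70.06°, so the elevation is 90° − 70.06° = 19.94°.

19.9°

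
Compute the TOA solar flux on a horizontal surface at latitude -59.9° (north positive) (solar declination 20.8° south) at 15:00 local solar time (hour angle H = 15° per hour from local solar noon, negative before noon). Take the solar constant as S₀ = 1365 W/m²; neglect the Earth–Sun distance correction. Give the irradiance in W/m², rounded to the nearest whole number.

872 W/m²

Hour angle H = 15° × (15 − 12) = 45.00°.
With φ = -59.9°, δ = -20.8°, H = 45.00°: sin φ sin δ = 0.3072, cos φ cos δ cos H = 0.3315, so cos θ_z = 0.6387.
Top-of-atmosphere irradiance = S₀ cos θ_z = 1365 × 0.6387 = 871.83 W/m².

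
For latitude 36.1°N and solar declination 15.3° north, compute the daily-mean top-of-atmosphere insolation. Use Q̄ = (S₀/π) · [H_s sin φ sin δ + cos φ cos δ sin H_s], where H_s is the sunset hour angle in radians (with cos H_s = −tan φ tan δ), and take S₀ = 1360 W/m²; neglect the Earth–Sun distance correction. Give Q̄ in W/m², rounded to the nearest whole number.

cos H_s = −tan(36.1°) · tan(15.3°) = -0.1995, so H_s = arccos(-0.1995) = 101.51°. In radians, H_s = 1.7717.
H_s sin φ sin δ = 1.7717 × 0.5892 × 0.2639 = 0.2755.
cos φ cos δ sin H_s = 0.8080 × 0.9646 × 0.9799 = 0.7637.
Q̄ = (1360/π) × (0.2755 + 0.7637) = 432.90 × 1.0392 = 449.87 W/m².

450 W/m²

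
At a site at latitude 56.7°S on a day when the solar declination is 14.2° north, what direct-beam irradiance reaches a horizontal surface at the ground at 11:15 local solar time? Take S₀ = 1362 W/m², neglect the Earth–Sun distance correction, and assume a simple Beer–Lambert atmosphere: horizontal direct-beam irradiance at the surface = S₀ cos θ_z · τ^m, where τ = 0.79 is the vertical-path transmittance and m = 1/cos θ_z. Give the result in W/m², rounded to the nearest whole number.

Hour angle H = 15° × (11.25 − 12) = -11.25°.
cos θ_z = sin(-56.7°) sin(14.2°) + cos(-56.7°) cos(14.2°) cos(-11.25°) = -0.2050 + 0.5220 = 0.3170.
Air mass m = 1/cos θ_z = 1/0.3170 = 3.155; τ^m = 0.79^3.155 = 0.4753.
Surface direct beam = 1362 × 0.3170 × 0.4753 = 205.21 W/m².

205 W/m²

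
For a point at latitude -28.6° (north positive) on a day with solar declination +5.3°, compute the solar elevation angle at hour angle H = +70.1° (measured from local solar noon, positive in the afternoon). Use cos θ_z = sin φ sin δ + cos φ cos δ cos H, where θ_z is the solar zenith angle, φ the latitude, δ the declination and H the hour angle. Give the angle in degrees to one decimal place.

With φ = -28.6°, δ = 5.3°, H = 70.10°: sin φ sin δ = -0.0442, cos φ cos δ cos H = 0.2976, so cos θ_z = 0.2534.
θ_z = arccos(0.2534) = 75.32°, so the elevation is 90° − 75.32° = 14.68°.

14.7°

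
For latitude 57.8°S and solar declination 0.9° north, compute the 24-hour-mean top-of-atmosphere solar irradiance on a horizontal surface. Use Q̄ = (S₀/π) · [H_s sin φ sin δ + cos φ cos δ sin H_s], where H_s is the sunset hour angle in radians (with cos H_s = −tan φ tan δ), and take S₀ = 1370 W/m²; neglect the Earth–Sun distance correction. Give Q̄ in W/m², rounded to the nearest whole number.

−tan φ tan δ = −(-1.5880)(0.0157) = 0.0249; H_s = arccos(0.0249) = 88.57°. In radians, H_s = 1.5458.
H_s sin φ sin δ = 1.5458 × -0.8462 × 0.0157 = -0.0205.
cos φ cos δ sin H_s = 0.5329 × 0.9999 × 0.9997 = 0.5327.
Q̄ = (1370/π) × (-0.0205 + 0.5327) = 436.08 × 0.5122 = 223.36 W/m².

223 W/m²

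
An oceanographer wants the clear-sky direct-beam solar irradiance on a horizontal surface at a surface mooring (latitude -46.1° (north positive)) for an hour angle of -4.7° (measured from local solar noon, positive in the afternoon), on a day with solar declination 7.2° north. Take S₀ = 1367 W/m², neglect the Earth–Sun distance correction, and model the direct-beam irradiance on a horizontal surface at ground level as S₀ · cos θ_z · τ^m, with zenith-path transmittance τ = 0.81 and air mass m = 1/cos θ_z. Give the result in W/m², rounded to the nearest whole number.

cos θ_z = sin φ sin δ + cos φ cos δ cos H = (-0.7206)(0.1253) + (0.6934)(0.9921)(0.9966) = 0.5953.
Air mass m = 1/cos θ_z = 1/0.5953 = 1.680; τ^m = 0.81^1.680 = 0.7019.
Surface direct beam = 1367 × 0.5953 × 0.7019 = 571.19 W/m².

571 W/m²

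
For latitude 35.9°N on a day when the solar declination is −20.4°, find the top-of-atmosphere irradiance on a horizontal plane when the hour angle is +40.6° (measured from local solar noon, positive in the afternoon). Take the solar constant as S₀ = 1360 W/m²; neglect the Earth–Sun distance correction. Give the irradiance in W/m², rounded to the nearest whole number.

With φ = 35.9°, δ = -20.4°, H = 40.60°: sin φ sin δ = -0.2044, cos φ cos δ cos H = 0.5765, so cos θ_z = 0.3721.
Top-of-atmosphere irradiance = S₀ cos θ_z = 1360 × 0.3721 = 506.06 W/m².

506 W/m²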